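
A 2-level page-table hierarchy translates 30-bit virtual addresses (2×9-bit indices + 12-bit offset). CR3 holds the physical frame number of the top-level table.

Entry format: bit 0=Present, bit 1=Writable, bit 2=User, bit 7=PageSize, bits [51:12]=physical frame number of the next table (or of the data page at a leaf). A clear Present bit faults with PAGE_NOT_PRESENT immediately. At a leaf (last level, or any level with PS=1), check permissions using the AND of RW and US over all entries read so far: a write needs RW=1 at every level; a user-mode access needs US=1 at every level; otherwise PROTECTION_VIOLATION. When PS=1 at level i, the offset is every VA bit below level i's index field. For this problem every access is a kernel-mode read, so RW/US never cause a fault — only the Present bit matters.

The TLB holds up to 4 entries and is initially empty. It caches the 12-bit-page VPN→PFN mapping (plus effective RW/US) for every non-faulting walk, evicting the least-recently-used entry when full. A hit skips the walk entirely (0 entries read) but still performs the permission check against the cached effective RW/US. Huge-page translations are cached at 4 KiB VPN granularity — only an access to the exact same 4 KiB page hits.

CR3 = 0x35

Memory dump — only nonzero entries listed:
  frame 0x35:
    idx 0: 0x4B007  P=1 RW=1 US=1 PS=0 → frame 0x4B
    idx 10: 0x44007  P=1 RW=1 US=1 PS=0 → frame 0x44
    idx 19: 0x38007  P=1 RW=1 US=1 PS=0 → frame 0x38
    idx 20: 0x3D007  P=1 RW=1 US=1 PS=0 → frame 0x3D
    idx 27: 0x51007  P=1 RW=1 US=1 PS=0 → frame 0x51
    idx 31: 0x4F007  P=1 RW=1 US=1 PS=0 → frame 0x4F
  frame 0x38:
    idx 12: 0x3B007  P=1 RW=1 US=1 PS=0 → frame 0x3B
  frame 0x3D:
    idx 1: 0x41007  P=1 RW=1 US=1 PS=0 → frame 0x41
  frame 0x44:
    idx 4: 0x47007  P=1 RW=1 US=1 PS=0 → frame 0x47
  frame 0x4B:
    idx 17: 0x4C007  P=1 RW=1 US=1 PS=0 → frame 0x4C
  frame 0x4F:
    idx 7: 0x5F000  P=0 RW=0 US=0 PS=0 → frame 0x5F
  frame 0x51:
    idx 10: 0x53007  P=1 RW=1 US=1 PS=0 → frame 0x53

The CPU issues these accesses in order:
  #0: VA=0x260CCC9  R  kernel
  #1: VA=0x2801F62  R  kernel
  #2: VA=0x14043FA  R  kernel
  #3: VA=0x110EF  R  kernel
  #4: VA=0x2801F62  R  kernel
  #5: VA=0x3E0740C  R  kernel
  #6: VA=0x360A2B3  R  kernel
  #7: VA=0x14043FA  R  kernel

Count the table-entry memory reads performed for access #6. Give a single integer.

Trace:
#0 VA=0x260CCC9 (r,kernel):
  lvl0: tbl 0x35, slot 19 ⇒ 0x38007 (P1/RW1/US1/PS0)
  lvl1: tbl 0x38, slot 12 ⇒ 0x3B007 (P1/RW1/US1/PS0)
  ✓ 0x3BCC9  — 2 lookups
#1 VA=0x2801F62 (r,kernel):
  lvl0: tbl 0x35, slot 20 ⇒ 0x3D007 (P1/RW1/US1/PS0)
  lvl1: tbl 0x3D, slot 1 ⇒ 0x41007 (P1/RW1/US1/PS0)
  ✓ 0x41F62  — 2 lookups
#2 VA=0x14043FA (r,kernel):
  lvl0: tbl 0x35, slot 10 ⇒ 0x44007 (P1/RW1/US1/PS0)
  lvl1: tbl 0x44, slot 4 ⇒ 0x47007 (P1/RW1/US1/PS0)
  ✓ 0x473FA  — 2 lookups
#3 VA=0x110EF (r,kernel):
  lvl0: tbl 0x35, slot 0 ⇒ 0x4B007 (P1/RW1/US1/PS0)
  lvl1: tbl 0x4B, slot 17 ⇒ 0x4C007 (P1/RW1/US1/PS0)
  ✓ 0x4C0EF  — 2 lookups
#4 VA=0x2801F62 (r,kernel):
  TLB hit vpn=0x2801 → PA=0x41F62
#5 VA=0x3E0740C (r,kernel):
  lvl0: tbl 0x35, slot 31 ⇒ 0x4F007 (P1/RW1/US1/PS0)
  lvl1: tbl 0x4F, slot 7 ⇒ 0x5F000 (P0/RW0/US0/PS0)
  → PAGE_NOT_PRESENT  (2 entries read)
#6 VA=0x360A2B3 (r,kernel):
  lvl0: tbl 0x35, slot 27 ⇒ 0x51007 (P1/RW1/US1/PS0)
  lvl1: tbl 0x51, slot 10 ⇒ 0x53007 (P1/RW1/US1/PS0)
  ✓ 0x532B3  — 2 lookups
#7 VA=0x14043FA (r,kernel):
  TLB hit vpn=0x1404 → PA=0x473FA

Entries read for #6: 2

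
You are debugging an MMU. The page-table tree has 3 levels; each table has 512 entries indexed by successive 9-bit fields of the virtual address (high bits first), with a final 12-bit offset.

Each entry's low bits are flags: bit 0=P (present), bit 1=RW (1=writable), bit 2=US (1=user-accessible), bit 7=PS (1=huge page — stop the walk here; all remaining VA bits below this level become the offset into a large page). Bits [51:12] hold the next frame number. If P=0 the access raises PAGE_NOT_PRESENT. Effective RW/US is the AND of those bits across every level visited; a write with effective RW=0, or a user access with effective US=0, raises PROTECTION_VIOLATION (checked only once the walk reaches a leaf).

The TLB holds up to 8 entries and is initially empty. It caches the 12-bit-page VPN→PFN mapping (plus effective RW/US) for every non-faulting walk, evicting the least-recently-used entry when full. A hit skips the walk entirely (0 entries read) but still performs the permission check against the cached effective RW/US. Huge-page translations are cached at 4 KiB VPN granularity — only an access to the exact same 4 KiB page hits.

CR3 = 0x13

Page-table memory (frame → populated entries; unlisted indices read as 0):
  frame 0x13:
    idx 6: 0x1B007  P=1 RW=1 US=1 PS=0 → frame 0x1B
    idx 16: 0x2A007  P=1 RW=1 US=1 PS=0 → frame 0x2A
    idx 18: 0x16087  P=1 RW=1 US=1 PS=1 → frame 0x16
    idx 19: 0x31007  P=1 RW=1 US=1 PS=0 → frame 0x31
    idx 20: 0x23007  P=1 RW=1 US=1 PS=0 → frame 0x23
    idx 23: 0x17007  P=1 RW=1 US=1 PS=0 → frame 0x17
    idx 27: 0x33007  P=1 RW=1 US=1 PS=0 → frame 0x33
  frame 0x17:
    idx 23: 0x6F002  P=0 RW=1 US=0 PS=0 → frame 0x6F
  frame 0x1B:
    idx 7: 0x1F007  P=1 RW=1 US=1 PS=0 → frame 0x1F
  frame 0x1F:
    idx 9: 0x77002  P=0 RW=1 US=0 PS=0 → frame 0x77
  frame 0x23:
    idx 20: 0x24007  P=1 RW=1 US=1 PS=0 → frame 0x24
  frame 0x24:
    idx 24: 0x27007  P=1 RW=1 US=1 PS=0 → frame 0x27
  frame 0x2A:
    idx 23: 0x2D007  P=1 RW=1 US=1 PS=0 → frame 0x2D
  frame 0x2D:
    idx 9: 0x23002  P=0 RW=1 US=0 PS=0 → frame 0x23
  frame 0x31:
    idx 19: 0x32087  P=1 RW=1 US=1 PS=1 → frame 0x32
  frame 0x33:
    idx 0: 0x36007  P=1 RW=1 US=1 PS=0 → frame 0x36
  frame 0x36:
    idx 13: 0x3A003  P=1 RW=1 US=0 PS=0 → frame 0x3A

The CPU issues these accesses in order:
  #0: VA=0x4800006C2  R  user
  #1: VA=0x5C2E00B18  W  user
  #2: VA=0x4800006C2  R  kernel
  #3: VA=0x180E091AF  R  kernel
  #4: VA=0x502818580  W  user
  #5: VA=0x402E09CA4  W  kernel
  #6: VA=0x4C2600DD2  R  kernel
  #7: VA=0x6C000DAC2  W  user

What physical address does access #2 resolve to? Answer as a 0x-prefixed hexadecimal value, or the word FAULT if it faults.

Per-access translation:
#0 VA=0x4800006C2 (r,user):
  L0: frame=0x13 idx=18 entry=0x16087 [P=1 RW=1 US=1 PS=1]
  → PA=0x166C2 (huge @L0)  (1 entries read)
#1 VA=0x5C2E00B18 (w,user):
  L0: frame=0x13 idx=23 entry=0x17007 [P=1 RW=1 US=1 PS=0]
  L1: frame=0x17 idx=23 entry=0x6F002 [P=0 RW=1 US=0 PS=0]
  ⇒ fault: PAGE_NOT_PRESENT  — 2 lookups
#2 VA=0x4800006C2 (r,kernel):
  TLB hit vpn=0x480000 → PA=0x166C2
#3 VA=0x180E091AF (r,kernel):
  L0: frame=0x13 idx=6 entry=0x1B007 [P=1 RW=1 US=1 PS=0]
  L1: frame=0x1B idx=7 entry=0x1F007 [P=1 RW=1 US=1 PS=0]
  L2: frame=0x1F idx=9 entry=0x77002 [P=0 RW=1 US=0 PS=0]
  ⇒ fault: PAGE_NOT_PRESENT  — 3 lookups
#4 VA=0x502818580 (w,user):
  L0: frame=0x13 idx=20 entry=0x23007 [P=1 RW=1 US=1 PS=0]
  L1: frame=0x23 idx=20 entry=0x24007 [P=1 RW=1 US=1 PS=0]
  L2: frame=0x24 idx=24 entry=0x27007 [P=1 RW=1 US=1 PS=0]
  → PA=0x27580  (3 entries read)
#5 VA=0x402E09CA4 (w,kernel):
  L0: frame=0x13 idx=16 entry=0x2A007 [P=1 RW=1 US=1 PS=0]
  L1: frame=0x2A idx=23 entry=0x2D007 [P=1 RW=1 US=1 PS=0]
  L2: frame=0x2D idx=9 entry=0x23002 [P=0 RW=1 US=0 PS=0]
  ⇒ fault: PAGE_NOT_PRESENT  — 3 lookups
#6 VA=0x4C2600DD2 (r,kernel):
  L0: frame=0x13 idx=19 entry=0x31007 [P=1 RW=1 US=1 PS=0]
  L1: frame=0x31 idx=19 entry=0x32087 [P=1 RW=1 US=1 PS=1]
  → PA=0x32DD2 (huge @L1)  (2 entries read)
#7 VA=0x6C000DAC2 (w,user):
  L0: frame=0x13 idx=27 entry=0x33007 [P=1 RW=1 US=1 PS=0]
  L1: frame=0x33 idx=0 entry=0x36007 [P=1 RW=1 US=1 PS=0]
  L2: frame=0x36 idx=13 entry=0x3A003 [P=1 RW=1 US=0 PS=0]
  ⇒ fault: PROTECTION_VIOLATION  — 3 lookups

Access #2 PA: 0x166C2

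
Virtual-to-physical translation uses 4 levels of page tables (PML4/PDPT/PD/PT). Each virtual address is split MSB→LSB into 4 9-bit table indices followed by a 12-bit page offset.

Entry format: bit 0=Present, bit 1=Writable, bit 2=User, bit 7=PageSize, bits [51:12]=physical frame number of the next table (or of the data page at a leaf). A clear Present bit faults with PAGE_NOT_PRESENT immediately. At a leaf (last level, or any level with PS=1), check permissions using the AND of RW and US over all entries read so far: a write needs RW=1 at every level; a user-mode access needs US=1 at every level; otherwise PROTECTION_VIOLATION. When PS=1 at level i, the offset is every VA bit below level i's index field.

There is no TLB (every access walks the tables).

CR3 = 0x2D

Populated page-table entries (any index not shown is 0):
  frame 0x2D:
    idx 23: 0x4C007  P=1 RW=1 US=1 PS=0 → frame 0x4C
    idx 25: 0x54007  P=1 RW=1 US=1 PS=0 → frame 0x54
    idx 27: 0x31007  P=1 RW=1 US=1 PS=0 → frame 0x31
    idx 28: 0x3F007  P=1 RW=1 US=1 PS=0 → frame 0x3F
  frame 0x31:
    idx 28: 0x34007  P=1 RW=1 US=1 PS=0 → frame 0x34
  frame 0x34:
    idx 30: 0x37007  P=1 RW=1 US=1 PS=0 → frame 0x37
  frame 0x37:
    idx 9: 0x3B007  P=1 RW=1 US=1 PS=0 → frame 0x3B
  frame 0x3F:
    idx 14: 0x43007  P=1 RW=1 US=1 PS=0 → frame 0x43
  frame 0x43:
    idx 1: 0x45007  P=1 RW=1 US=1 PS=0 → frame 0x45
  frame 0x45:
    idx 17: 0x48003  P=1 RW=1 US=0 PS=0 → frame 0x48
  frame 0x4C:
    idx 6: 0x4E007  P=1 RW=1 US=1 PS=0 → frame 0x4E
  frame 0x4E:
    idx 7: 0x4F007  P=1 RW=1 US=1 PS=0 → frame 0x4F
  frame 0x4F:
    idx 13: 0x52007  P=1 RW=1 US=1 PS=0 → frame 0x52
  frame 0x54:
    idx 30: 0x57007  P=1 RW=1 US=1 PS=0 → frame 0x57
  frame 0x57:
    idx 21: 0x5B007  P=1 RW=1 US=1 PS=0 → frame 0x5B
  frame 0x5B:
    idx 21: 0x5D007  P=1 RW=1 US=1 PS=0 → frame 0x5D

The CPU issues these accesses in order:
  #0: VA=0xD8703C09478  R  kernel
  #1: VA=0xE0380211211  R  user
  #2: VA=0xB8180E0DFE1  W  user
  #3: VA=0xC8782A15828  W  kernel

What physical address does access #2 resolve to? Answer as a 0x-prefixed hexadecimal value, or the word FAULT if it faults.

Per-access translation:
#0 VA=0xD8703C09478 (r,kernel):
  L0: frame=0x2D idx=27 entry=0x31007 [P=1 RW=1 US=1 PS=0]
  L1: frame=0x31 idx=28 entry=0x34007 [P=1 RW=1 US=1 PS=0]
  L2: frame=0x34 idx=30 entry=0x37007 [P=1 RW=1 US=1 PS=0]
  L3: frame=0x37 idx=9 entry=0x3B007 [P=1 RW=1 US=1 PS=0]
  ⇒ phys 0x3B478  [4 reads]
#1 VA=0xE0380211211 (r,user):
  L0: frame=0x2D idx=28 entry=0x3F007 [P=1 RW=1 US=1 PS=0]
  L1: frame=0x3F idx=14 entry=0x43007 [P=1 RW=1 US=1 PS=0]
  L2: frame=0x43 idx=1 entry=0x45007 [P=1 RW=1 US=1 PS=0]
  L3: frame=0x45 idx=17 entry=0x48003 [P=1 RW=1 US=0 PS=0]
  ✗ PROTECTION_VIOLATION  [4 reads]
#2 VA=0xB8180E0DFE1 (w,user):
  L0: frame=0x2D idx=23 entry=0x4C007 [P=1 RW=1 US=1 PS=0]
  L1: frame=0x4C idx=6 entry=0x4E007 [P=1 RW=1 US=1 PS=0]
  L2: frame=0x4E idx=7 entry=0x4F007 [P=1 RW=1 US=1 PS=0]
  L3: frame=0x4F idx=13 entry=0x52007 [P=1 RW=1 US=1 PS=0]
  ⇒ phys 0x52FE1  [4 reads]
#3 VA=0xC8782A15828 (w,kernel):
  L0: frame=0x2D idx=25 entry=0x54007 [P=1 RW=1 US=1 PS=0]
  L1: frame=0x54 idx=30 entry=0x57007 [P=1 RW=1 US=1 PS=0]
  L2: frame=0x57 idx=21 entry=0x5B007 [P=1 RW=1 US=1 PS=0]
  L3: frame=0x5B idx=21 entry=0x5D007 [P=1 RW=1 US=1 PS=0]
  ⇒ phys 0x5D828  [4 reads]

Access #2 PA: 0x52FE1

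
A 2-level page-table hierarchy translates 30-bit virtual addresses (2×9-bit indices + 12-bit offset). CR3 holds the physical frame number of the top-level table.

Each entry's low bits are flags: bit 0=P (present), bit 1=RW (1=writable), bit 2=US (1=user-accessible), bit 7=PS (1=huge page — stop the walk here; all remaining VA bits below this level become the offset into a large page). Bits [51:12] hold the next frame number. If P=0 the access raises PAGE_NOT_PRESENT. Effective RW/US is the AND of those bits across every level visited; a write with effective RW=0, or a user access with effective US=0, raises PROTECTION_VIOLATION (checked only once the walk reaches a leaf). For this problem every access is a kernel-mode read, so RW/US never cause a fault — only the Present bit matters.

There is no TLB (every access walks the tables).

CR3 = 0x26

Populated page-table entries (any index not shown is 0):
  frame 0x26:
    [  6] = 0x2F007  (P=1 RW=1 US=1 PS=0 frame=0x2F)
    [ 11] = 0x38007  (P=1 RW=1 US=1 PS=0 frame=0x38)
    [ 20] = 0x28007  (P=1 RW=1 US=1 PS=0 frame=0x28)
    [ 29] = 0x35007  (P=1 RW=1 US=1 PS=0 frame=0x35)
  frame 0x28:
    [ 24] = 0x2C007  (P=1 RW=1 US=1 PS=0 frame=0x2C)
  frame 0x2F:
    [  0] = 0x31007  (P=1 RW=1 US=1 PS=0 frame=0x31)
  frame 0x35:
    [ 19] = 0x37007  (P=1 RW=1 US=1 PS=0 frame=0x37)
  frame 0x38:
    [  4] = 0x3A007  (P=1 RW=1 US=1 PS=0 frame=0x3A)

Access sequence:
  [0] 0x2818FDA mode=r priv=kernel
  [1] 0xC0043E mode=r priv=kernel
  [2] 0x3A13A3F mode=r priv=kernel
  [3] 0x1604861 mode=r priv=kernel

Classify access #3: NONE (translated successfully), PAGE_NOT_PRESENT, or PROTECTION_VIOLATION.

Trace:
#0 VA=0x2818FDA (r,kernel):
  L0 @0x26[20] → 0x28007  P=1,RW=1,US=1,PS=0
  L1 @0x28[24] → 0x2C007  P=1,RW=1,US=1,PS=0
  ⇒ phys 0x2CFDA  [2 reads]
#1 VA=0xC0043E (r,kernel):
  L0 @0x26[6] → 0x2F007  P=1,RW=1,US=1,PS=0
  L1 @0x2F[0] → 0x31007  P=1,RW=1,US=1,PS=0
  ⇒ phys 0x3143E  [2 reads]
#2 VA=0x3A13A3F (r,kernel):
  L0 @0x26[29] → 0x35007  P=1,RW=1,US=1,PS=0
  L1 @0x35[19] → 0x37007  P=1,RW=1,US=1,PS=0
  ⇒ phys 0x37A3F  [2 reads]
#3 VA=0x1604861 (r,kernel):
  L0 @0x26[11] → 0x38007  P=1,RW=1,US=1,PS=0
  L1 @0x38[4] → 0x3A007  P=1,RW=1,US=1,PS=0
  ⇒ phys 0x3A861  [2 reads]

Access #3 fault: NONE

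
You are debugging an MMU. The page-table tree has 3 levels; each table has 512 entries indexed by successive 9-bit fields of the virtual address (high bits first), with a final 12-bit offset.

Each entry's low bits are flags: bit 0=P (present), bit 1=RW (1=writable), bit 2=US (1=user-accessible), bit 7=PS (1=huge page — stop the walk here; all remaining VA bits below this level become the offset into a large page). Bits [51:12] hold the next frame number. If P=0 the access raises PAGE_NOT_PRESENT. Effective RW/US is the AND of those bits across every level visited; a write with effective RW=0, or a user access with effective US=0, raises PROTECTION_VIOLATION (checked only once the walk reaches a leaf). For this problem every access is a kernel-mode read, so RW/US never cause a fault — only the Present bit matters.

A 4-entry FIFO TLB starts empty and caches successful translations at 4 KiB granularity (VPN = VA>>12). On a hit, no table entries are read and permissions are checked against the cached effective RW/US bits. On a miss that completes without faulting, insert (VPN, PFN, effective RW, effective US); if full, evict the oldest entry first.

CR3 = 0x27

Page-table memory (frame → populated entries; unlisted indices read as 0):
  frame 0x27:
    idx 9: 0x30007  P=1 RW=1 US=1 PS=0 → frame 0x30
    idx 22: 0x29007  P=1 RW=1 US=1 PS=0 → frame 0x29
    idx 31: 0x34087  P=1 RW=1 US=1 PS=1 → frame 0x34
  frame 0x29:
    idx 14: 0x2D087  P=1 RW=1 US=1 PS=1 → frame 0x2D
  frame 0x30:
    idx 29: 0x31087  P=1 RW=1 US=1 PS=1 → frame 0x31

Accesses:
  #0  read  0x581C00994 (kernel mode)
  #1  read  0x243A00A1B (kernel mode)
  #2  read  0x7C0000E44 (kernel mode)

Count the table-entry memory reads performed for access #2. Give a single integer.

Walk each access:
#0 VA=0x581C00994 (r,kernel):
  L0 @0x27[22] → 0x29007  P=1,RW=1,US=1,PS=0
  L1 @0x29[14] → 0x2D087  P=1,RW=1,US=1,PS=1
  ⇒ phys 0x2D994 (huge @L1)  [2 reads]
#1 VA=0x243A00A1B (r,kernel):
  L0 @0x27[9] → 0x30007  P=1,RW=1,US=1,PS=0
  L1 @0x30[29] → 0x31087  P=1,RW=1,US=1,PS=1
  ⇒ phys 0x31A1B (huge @L1)  [2 reads]
#2 VA=0x7C0000E44 (r,kernel):
  L0 @0x27[31] → 0x34087  P=1,RW=1,US=1,PS=1
  ⇒ phys 0x34E44 (huge @L0)  [1 reads]

Entries read for #2: 1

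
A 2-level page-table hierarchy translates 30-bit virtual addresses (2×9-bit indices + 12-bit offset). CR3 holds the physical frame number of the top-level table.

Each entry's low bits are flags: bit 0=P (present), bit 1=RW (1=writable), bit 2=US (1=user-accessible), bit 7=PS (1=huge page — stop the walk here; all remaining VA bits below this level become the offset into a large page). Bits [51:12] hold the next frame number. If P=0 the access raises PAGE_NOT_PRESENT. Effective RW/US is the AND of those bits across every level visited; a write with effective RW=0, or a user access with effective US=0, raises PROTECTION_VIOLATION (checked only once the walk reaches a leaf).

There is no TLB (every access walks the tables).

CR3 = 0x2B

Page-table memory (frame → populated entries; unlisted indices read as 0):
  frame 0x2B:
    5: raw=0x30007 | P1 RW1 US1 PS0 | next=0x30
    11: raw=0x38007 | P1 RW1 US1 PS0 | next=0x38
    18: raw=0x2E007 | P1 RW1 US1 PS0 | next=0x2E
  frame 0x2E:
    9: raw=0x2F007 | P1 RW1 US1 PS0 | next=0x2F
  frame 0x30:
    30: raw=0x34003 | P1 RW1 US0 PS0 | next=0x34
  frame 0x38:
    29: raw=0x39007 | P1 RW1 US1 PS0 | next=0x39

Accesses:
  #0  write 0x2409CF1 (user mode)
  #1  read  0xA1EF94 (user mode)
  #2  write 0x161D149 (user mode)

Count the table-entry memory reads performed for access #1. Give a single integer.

Walk each access:
#0 VA=0x2409CF1 (w,user):
  L0 @0x2B[18] → 0x2E007  P=1,RW=1,US=1,PS=0
  L1 @0x2E[9] → 0x2F007  P=1,RW=1,US=1,PS=0
  → PA=0x2FCF1  (2 entries read)
#1 VA=0xA1EF94 (r,user):
  L0 @0x2B[5] → 0x30007  P=1,RW=1,US=1,PS=0
  L1 @0x30[30] → 0x34003  P=1,RW=1,US=0,PS=0
  ✗ PROTECTION_VIOLATION  [2 reads]
#2 VA=0x161D149 (w,user):
  L0 @0x2B[11] → 0x38007  P=1,RW=1,US=1,PS=0
  L1 @0x38[29] → 0x39007  P=1,RW=1,US=1,PS=0
  → PA=0x39149  (2 entries read)

Entries read for #1: 2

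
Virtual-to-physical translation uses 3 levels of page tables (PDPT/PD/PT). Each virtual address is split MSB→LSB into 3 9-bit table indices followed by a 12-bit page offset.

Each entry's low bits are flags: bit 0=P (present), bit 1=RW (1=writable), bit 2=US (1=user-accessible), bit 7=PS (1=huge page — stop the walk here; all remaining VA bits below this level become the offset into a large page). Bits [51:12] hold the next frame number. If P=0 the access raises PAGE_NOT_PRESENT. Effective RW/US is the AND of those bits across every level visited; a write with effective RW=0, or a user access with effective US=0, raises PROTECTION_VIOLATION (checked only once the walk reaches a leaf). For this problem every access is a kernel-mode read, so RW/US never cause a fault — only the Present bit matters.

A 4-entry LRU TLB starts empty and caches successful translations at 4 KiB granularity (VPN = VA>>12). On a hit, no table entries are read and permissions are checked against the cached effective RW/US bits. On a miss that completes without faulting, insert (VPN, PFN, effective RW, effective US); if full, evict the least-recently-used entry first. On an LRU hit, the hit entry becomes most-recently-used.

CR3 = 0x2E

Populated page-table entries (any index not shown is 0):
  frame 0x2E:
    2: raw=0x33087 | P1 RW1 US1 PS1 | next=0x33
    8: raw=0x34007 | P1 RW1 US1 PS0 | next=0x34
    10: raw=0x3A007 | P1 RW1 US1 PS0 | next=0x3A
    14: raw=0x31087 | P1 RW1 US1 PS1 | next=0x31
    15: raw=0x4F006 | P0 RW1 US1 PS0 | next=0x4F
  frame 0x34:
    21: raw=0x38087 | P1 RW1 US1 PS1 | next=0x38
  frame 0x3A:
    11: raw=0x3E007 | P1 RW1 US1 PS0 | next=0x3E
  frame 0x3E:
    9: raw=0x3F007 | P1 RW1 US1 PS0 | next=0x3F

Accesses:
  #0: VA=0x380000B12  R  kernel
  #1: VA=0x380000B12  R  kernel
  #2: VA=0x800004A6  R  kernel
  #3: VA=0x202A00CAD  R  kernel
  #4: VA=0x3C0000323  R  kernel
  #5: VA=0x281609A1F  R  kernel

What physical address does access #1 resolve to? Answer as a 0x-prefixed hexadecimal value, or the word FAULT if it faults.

Trace:
#0 VA=0x380000B12 (r,kernel):
  lvl0: tbl 0x2E, slot 14 ⇒ 0x31087 (P1/RW1/US1/PS1)
  ✓ 0x31B12 (huge @L0)  — 1 lookups
#1 VA=0x380000B12 (r,kernel):
  TLB hit vpn=0x380000 → PA=0x31B12
#2 VA=0x800004A6 (r,kernel):
  lvl0: tbl 0x2E, slot 2 ⇒ 0x33087 (P1/RW1/US1/PS1)
  ✓ 0x334A6 (huge @L0)  — 1 lookups
#3 VA=0x202A00CAD (r,kernel):
  lvl0: tbl 0x2E, slot 8 ⇒ 0x34007 (P1/RW1/US1/PS0)
  lvl1: tbl 0x34, slot 21 ⇒ 0x38087 (P1/RW1/US1/PS1)
  ✓ 0x38CAD (huge @L1)  — 2 lookups
#4 VA=0x3C0000323 (r,kernel):
  lvl0: tbl 0x2E, slot 15 ⇒ 0x4F006 (P0/RW1/US1/PS0)
  → PAGE_NOT_PRESENT  (1 entries read)
#5 VA=0x281609A1F (r,kernel):
  lvl0: tbl 0x2E, slot 10 ⇒ 0x3A007 (P1/RW1/US1/PS0)
  lvl1: tbl 0x3A, slot 11 ⇒ 0x3E007 (P1/RW1/US1/PS0)
  lvl2: tbl 0x3E, slot 9 ⇒ 0x3F007 (P1/RW1/US1/PS0)
  ✓ 0x3FA1F  — 3 lookups

Access #1 PA: 0x31B12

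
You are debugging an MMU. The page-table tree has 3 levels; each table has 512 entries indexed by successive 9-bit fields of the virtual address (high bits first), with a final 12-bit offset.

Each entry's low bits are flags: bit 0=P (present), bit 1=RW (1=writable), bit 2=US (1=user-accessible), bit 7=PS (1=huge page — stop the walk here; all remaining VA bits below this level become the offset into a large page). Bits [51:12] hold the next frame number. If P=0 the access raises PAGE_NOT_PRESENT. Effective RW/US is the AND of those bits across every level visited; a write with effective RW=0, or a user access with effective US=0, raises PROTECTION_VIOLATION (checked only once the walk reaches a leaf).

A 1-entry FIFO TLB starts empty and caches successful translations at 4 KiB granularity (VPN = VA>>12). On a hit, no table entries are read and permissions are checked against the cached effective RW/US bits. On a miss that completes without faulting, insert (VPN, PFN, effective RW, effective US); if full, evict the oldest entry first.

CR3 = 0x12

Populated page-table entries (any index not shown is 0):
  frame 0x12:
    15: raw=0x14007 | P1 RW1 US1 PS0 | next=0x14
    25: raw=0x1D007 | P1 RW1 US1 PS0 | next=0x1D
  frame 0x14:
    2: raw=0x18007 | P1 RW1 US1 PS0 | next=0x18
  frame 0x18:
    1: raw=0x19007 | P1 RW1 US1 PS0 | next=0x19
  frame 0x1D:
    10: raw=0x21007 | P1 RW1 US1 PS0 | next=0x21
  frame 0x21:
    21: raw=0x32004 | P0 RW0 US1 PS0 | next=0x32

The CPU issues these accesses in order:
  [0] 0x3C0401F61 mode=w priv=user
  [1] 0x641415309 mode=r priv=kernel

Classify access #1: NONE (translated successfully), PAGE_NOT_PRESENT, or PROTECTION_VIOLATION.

Per-access translation:
#0 VA=0x3C0401F61 (w,user):
  L0: frame=0x12 idx=15 entry=0x14007 [P=1 RW=1 US=1 PS=0]
  L1: frame=0x14 idx=2 entry=0x18007 [P=1 RW=1 US=1 PS=0]
  L2: frame=0x18 idx=1 entry=0x19007 [P=1 RW=1 US=1 PS=0]
  ⇒ phys 0x19F61  [3 reads]
#1 VA=0x641415309 (r,kernel):
  L0: frame=0x12 idx=25 entry=0x1D007 [P=1 RW=1 US=1 PS=0]
  L1: frame=0x1D idx=10 entry=0x21007 [P=1 RW=1 US=1 PS=0]
  L2: frame=0x21 idx=21 entry=0x32004 [P=0 RW=0 US=1 PS=0]
  → PAGE_NOT_PRESENT  (3 entries read)

Access #1 fault: PAGE_NOT_PRESENT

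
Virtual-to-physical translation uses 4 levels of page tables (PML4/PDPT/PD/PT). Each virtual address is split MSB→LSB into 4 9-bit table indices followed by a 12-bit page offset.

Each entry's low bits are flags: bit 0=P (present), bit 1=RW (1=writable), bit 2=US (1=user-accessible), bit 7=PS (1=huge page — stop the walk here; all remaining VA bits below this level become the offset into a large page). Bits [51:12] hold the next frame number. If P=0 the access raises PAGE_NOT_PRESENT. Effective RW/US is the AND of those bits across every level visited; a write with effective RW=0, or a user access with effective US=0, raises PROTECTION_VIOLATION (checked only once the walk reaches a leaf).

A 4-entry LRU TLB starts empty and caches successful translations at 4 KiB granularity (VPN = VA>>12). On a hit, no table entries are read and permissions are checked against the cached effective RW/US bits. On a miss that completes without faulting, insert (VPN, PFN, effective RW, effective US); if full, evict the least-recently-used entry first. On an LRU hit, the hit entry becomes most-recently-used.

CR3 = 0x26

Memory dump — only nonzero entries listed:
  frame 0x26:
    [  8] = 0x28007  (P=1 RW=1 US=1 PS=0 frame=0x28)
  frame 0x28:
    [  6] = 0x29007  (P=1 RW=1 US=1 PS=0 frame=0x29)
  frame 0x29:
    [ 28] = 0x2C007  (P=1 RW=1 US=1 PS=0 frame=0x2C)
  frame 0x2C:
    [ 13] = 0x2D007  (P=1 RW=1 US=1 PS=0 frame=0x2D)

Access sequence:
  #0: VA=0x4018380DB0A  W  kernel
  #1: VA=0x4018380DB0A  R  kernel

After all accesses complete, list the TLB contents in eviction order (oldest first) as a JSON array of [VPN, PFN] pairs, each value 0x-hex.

Per-access translation:
#0 VA=0x4018380DB0A (w,kernel):
  L0 @0x26[8] → 0x28007  P=1,RW=1,US=1,PS=0
  L1 @0x28[6] → 0x29007  P=1,RW=1,US=1,PS=0
  L2 @0x29[28] → 0x2C007  P=1,RW=1,US=1,PS=0
  L3 @0x2C[13] → 0x2D007  P=1,RW=1,US=1,PS=0
  → PA=0x2DB0A  (4 entries read)
#1 VA=0x4018380DB0A (r,kernel):
  TLB hit vpn=0x4018380D → PA=0x2DB0A

TLB: [["0x4018380D", "0x2D"]]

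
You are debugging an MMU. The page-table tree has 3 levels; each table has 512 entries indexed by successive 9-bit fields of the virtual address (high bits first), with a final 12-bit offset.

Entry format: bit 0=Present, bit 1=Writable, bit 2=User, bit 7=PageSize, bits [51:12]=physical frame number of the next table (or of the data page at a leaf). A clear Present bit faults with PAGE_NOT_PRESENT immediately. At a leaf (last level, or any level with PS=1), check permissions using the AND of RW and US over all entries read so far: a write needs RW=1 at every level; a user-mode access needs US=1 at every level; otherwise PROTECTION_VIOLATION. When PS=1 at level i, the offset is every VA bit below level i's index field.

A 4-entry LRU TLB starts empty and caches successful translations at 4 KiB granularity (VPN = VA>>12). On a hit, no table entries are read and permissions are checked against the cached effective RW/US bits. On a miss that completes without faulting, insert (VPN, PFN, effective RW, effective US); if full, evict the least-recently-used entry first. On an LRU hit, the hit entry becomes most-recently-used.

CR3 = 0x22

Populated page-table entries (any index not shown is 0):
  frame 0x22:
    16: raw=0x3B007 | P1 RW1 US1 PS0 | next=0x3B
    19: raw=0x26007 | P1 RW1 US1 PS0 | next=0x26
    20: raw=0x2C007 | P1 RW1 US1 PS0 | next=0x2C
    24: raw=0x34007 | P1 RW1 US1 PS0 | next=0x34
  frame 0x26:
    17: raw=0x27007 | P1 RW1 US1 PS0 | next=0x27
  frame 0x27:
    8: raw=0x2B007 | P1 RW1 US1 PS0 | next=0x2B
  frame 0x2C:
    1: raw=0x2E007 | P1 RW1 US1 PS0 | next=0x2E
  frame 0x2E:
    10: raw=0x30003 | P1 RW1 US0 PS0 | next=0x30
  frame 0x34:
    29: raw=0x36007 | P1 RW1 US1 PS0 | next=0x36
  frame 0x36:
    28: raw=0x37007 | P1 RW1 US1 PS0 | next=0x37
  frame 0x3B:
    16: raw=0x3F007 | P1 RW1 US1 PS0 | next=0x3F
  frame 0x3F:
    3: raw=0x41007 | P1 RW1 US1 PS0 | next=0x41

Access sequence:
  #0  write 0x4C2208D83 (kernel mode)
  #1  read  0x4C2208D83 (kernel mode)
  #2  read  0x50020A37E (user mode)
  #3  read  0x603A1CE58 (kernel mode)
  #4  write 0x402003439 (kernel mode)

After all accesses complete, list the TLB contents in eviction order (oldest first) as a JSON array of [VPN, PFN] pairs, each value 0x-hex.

Per-access translation:
#0 VA=0x4C2208D83 (w,kernel):
  [0] read 0x22 idx=19: raw=0x26007 flags P=1 W=1 U=1 S=0
  [1] read 0x26 idx=17: raw=0x27007 flags P=1 W=1 U=1 S=0
  [2] read 0x27 idx=8: raw=0x2B007 flags P=1 W=1 U=1 S=0
  → PA=0x2BD83  (3 entries read)
#1 VA=0x4C2208D83 (r,kernel):
  TLB hit vpn=0x4C2208 → PA=0x2BD83
#2 VA=0x50020A37E (r,user):
  [0] read 0x22 idx=20: raw=0x2C007 flags P=1 W=1 U=1 S=0
  [1] read 0x2C idx=1: raw=0x2E007 flags P=1 W=1 U=1 S=0
  [2] read 0x2E idx=10: raw=0x30003 flags P=1 W=1 U=0 S=0
  → PROTECTION_VIOLATION  (3 entries read)
#3 VA=0x603A1CE58 (r,kernel):
  [0] read 0x22 idx=24: raw=0x34007 flags P=1 W=1 U=1 S=0
  [1] read 0x34 idx=29: raw=0x36007 flags P=1 W=1 U=1 S=0
  [2] read 0x36 idx=28: raw=0x37007 flags P=1 W=1 U=1 S=0
  → PA=0x37E58  (3 entries read)
#4 VA=0x402003439 (w,kernel):
  [0] read 0x22 idx=16: raw=0x3B007 flags P=1 W=1 U=1 S=0
  [1] read 0x3B idx=16: raw=0x3F007 flags P=1 W=1 U=1 S=0
  [2] read 0x3F idx=3: raw=0x41007 flags P=1 W=1 U=1 S=0
  → PA=0x41439  (3 entries read)

TLB: [["0x4C2208", "0x2B"], ["0x603A1C", "0x37"], ["0x402003", "0x41"]]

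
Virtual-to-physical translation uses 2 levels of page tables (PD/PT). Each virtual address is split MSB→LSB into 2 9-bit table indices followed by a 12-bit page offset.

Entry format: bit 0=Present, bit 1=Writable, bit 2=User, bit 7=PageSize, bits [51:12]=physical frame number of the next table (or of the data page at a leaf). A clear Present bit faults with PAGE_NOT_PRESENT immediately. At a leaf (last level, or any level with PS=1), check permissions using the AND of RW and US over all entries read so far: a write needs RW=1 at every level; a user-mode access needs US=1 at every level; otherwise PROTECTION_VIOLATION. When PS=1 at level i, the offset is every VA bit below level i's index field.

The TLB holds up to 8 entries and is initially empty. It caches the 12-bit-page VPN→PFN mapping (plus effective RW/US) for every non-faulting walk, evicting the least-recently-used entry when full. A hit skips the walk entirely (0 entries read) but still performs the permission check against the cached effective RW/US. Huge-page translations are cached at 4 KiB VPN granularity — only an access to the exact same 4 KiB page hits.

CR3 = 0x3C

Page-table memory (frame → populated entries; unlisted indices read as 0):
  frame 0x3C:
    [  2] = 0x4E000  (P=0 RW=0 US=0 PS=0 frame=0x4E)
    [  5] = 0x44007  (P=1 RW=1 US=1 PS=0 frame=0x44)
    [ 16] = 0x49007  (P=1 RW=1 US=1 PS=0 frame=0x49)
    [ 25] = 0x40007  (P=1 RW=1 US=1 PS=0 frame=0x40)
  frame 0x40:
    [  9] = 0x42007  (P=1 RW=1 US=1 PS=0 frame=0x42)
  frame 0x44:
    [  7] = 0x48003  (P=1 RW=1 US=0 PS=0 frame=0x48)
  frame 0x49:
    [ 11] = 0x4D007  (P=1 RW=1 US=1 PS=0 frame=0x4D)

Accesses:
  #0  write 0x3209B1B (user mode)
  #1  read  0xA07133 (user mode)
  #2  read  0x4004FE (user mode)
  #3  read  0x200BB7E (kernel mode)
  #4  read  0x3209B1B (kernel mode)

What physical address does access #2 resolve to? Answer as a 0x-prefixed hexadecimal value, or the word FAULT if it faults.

Trace:
#0 VA=0x3209B1B (w,user):
  L0: frame=0x3C idx=25 entry=0x40007 [P=1 RW=1 US=1 PS=0]
  L1: frame=0x40 idx=9 entry=0x42007 [P=1 RW=1 US=1 PS=0]
  ⇒ phys 0x42B1B  [2 reads]
#1 VA=0xA07133 (r,user):
  L0: frame=0x3C idx=5 entry=0x44007 [P=1 RW=1 US=1 PS=0]
  L1: frame=0x44 idx=7 entry=0x48003 [P=1 RW=1 US=0 PS=0]
  ✗ PROTECTION_VIOLATION  [2 reads]
#2 VA=0x4004FE (r,user):
  L0: frame=0x3C idx=2 entry=0x4E000 [P=0 RW=0 US=0 PS=0]
  ✗ PAGE_NOT_PRESENT  [1 reads]
#3 VA=0x200BB7E (r,kernel):
  L0: frame=0x3C idx=16 entry=0x49007 [P=1 RW=1 US=1 PS=0]
  L1: frame=0x49 idx=11 entry=0x4D007 [P=1 RW=1 US=1 PS=0]
  ⇒ phys 0x4DB7E  [2 reads]
#4 VA=0x3209B1B (r,kernel):
  TLB hit vpn=0x3209 → PA=0x42B1B

Access #2 PA: FAULT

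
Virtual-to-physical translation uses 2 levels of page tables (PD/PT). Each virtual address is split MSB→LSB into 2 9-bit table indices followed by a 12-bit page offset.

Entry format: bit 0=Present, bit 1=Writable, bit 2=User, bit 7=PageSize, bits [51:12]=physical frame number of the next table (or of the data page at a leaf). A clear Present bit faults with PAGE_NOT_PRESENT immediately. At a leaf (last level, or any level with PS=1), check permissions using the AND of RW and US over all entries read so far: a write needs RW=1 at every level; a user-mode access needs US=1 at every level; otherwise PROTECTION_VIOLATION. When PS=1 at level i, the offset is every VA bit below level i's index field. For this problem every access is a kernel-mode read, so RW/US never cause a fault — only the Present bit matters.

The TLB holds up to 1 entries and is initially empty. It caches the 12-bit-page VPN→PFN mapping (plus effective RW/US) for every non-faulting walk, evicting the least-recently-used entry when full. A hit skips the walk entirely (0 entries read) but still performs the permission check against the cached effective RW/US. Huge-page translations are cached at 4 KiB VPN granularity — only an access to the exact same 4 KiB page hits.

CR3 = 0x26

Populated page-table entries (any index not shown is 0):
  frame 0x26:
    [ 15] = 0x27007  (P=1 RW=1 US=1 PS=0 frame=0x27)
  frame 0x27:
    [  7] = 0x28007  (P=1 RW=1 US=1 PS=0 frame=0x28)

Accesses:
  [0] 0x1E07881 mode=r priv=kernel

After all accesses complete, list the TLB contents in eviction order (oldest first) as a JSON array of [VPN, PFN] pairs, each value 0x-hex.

Walk each access:
#0 VA=0x1E07881 (r,kernel):
  [0] read 0x26 idx=15: raw=0x27007 flags P=1 W=1 U=1 S=0
  [1] read 0x27 idx=7: raw=0x28007 flags P=1 W=1 U=1 S=0
  ✓ 0x28881  — 2 lookups

TLB: [["0x1E07", "0x28"]]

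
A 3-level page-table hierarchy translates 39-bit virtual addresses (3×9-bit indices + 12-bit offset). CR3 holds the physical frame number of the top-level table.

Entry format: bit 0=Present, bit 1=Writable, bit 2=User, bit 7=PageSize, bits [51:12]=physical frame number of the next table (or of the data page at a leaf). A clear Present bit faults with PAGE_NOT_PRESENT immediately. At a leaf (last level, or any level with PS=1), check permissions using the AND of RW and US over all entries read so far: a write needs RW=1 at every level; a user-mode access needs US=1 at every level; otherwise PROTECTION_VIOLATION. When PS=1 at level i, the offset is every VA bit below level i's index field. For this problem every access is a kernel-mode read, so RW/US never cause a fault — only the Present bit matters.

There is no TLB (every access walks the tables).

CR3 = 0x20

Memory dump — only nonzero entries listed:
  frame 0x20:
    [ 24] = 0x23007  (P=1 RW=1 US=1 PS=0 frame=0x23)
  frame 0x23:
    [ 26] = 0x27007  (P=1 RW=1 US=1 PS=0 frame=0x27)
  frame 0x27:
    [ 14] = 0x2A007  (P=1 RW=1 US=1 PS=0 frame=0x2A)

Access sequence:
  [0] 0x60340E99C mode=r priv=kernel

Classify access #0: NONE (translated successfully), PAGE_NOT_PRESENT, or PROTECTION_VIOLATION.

Per-access translation:
#0 VA=0x60340E99C (r,kernel):
  [0] read 0x20 idx=24: raw=0x23007 flags P=1 W=1 U=1 S=0
  [1] read 0x23 idx=26: raw=0x27007 flags P=1 W=1 U=1 S=0
  [2] read 0x27 idx=14: raw=0x2A007 flags P=1 W=1 U=1 S=0
  ✓ 0x2A99C  — 3 lookups

Access #0 fault: NONE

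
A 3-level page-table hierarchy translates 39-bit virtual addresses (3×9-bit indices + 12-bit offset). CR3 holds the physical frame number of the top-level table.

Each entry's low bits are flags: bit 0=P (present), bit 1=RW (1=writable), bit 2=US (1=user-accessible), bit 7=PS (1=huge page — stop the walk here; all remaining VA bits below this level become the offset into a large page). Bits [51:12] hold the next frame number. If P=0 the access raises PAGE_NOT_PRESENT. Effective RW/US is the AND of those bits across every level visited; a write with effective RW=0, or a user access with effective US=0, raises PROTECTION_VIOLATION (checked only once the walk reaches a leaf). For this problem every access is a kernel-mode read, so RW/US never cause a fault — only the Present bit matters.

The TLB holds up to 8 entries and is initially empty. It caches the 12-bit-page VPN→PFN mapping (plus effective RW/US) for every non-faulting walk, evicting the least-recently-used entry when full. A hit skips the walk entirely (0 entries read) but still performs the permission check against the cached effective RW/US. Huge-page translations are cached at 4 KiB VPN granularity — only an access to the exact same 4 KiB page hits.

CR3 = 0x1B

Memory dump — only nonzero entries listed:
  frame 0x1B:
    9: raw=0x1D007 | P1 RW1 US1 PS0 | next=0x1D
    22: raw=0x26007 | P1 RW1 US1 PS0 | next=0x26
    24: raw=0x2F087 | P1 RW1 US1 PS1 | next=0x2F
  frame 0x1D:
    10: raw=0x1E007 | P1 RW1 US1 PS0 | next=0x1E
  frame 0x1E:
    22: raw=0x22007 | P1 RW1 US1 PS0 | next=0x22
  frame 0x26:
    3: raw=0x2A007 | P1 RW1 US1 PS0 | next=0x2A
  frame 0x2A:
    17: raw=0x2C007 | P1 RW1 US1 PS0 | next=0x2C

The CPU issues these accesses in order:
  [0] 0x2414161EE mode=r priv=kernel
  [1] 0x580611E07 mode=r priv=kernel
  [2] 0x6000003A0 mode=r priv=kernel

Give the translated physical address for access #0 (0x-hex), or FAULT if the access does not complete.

Trace:
#0 VA=0x2414161EE (r,kernel):
  [0] read 0x1B idx=9: raw=0x1D007 flags P=1 W=1 U=1 S=0
  [1] read 0x1D idx=10: raw=0x1E007 flags P=1 W=1 U=1 S=0
  [2] read 0x1E idx=22: raw=0x22007 flags P=1 W=1 U=1 S=0
  ✓ 0x221EE  — 3 lookups
#1 VA=0x580611E07 (r,kernel):
  [0] read 0x1B idx=22: raw=0x26007 flags P=1 W=1 U=1 S=0
  [1] read 0x26 idx=3: raw=0x2A007 flags P=1 W=1 U=1 S=0
  [2] read 0x2A idx=17: raw=0x2C007 flags P=1 W=1 U=1 S=0
  ✓ 0x2CE07  — 3 lookups
#2 VA=0x6000003A0 (r,kernel):
  [0] read 0x1B idx=24: raw=0x2F087 flags P=1 W=1 U=1 S=1
  ✓ 0x2F3A0 (huge @L0)  — 1 lookups

Access #0 PA: 0x221EE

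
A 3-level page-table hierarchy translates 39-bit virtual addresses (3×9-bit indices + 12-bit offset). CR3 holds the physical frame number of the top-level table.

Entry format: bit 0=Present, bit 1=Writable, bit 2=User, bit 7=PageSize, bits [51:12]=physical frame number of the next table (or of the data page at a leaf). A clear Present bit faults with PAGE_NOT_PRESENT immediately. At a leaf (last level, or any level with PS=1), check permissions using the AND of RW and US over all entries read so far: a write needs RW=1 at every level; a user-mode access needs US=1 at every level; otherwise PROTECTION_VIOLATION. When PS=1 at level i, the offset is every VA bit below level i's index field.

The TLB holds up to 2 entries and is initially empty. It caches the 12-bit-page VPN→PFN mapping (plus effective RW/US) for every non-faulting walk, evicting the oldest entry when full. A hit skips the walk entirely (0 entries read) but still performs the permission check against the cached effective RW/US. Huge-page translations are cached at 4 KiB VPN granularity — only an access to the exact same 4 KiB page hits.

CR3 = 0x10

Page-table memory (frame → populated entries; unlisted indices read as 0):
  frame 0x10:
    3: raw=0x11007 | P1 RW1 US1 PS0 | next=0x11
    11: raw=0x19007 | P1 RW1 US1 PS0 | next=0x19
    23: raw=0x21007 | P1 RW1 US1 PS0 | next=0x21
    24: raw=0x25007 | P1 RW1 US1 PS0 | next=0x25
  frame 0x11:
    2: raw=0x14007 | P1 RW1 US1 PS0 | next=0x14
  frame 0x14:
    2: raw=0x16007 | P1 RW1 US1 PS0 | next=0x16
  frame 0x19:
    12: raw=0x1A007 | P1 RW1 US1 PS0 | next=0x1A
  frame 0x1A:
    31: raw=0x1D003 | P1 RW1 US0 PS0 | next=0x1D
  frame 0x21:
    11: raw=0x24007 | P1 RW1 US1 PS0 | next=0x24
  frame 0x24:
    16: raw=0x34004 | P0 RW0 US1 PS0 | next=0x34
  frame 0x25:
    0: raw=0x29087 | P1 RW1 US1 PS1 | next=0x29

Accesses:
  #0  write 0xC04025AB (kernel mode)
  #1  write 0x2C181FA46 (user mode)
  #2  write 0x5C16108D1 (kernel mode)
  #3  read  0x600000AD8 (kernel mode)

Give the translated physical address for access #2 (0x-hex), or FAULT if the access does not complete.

Per-access translation:
#0 VA=0xC04025AB (w,kernel):
  lvl0: tbl 0x10, slot 3 ⇒ 0x11007 (P1/RW1/US1/PS0)
  lvl1: tbl 0x11, slot 2 ⇒ 0x14007 (P1/RW1/US1/PS0)
  lvl2: tbl 0x14, slot 2 ⇒ 0x16007 (P1/RW1/US1/PS0)
  ⇒ phys 0x165AB  [3 reads]
#1 VA=0x2C181FA46 (w,user):
  lvl0: tbl 0x10, slot 11 ⇒ 0x19007 (P1/RW1/US1/PS0)
  lvl1: tbl 0x19, slot 12 ⇒ 0x1A007 (P1/RW1/US1/PS0)
  lvl2: tbl 0x1A, slot 31 ⇒ 0x1D003 (P1/RW1/US0/PS0)
  ✗ PROTECTION_VIOLATION  [3 reads]
#2 VA=0x5C16108D1 (w,kernel):
  lvl0: tbl 0x10, slot 23 ⇒ 0x21007 (P1/RW1/US1/PS0)
  lvl1: tbl 0x21, slot 11 ⇒ 0x24007 (P1/RW1/US1/PS0)
  lvl2: tbl 0x24, slot 16 ⇒ 0x34004 (P0/RW0/US1/PS0)
  ✗ PAGE_NOT_PRESENT  [3 reads]
#3 VA=0x600000AD8 (r,kernel):
  lvl0: tbl 0x10, slot 24 ⇒ 0x25007 (P1/RW1/US1/PS0)
  lvl1: tbl 0x25, slot 0 ⇒ 0x29087 (P1/RW1/US1/PS1)
  ⇒ phys 0x29AD8 (huge @L1)  [2 reads]

Access #2 PA: FAULT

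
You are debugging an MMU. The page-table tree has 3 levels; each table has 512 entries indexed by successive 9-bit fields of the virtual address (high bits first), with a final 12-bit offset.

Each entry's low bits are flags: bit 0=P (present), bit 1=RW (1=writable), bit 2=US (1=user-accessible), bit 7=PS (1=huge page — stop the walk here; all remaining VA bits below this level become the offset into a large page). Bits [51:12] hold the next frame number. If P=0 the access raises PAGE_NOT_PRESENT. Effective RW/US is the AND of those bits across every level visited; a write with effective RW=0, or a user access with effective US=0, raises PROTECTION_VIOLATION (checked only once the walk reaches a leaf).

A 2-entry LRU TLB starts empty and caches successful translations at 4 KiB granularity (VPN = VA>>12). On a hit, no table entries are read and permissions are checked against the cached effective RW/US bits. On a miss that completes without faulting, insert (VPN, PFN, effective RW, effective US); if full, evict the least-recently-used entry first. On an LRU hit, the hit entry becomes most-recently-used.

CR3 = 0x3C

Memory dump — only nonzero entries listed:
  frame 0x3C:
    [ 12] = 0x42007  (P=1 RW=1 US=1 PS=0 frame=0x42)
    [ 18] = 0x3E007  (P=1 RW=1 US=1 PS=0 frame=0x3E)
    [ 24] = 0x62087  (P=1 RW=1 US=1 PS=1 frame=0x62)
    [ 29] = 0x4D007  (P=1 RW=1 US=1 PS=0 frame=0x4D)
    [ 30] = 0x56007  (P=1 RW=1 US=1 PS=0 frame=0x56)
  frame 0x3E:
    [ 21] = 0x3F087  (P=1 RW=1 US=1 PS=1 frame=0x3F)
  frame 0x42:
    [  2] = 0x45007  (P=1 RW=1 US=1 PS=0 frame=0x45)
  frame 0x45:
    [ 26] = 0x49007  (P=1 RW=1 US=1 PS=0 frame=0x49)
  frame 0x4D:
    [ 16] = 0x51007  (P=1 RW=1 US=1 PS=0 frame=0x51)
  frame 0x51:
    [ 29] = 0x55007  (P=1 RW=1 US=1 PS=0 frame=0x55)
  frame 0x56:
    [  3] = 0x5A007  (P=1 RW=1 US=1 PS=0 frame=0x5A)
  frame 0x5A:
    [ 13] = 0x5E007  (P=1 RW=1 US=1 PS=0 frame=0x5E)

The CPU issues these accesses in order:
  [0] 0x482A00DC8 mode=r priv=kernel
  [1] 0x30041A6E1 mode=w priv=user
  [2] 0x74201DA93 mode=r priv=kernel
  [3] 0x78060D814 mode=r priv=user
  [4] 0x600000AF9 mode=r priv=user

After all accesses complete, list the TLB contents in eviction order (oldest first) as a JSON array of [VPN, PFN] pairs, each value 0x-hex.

Walk each access:
#0 VA=0x482A00DC8 (r,kernel):
  lvl0: tbl 0x3C, slot 18 ⇒ 0x3E007 (P1/RW1/US1/PS0)
  lvl1: tbl 0x3E, slot 21 ⇒ 0x3F087 (P1/RW1/US1/PS1)
  ✓ 0x3FDC8 (huge @L1)  — 2 lookups
#1 VA=0x30041A6E1 (w,user):
  lvl0: tbl 0x3C, slot 12 ⇒ 0x42007 (P1/RW1/US1/PS0)
  lvl1: tbl 0x42, slot 2 ⇒ 0x45007 (P1/RW1/US1/PS0)
  lvl2: tbl 0x45, slot 26 ⇒ 0x49007 (P1/RW1/US1/PS0)
  ✓ 0x496E1  — 3 lookups
#2 VA=0x74201DA93 (r,kernel):
  lvl0: tbl 0x3C, slot 29 ⇒ 0x4D007 (P1/RW1/US1/PS0)
  lvl1: tbl 0x4D, slot 16 ⇒ 0x51007 (P1/RW1/US1/PS0)
  lvl2: tbl 0x51, slot 29 ⇒ 0x55007 (P1/RW1/US1/PS0)
  ✓ 0x55A93  — 3 lookups
#3 VA=0x78060D814 (r,user):
  lvl0: tbl 0x3C, slot 30 ⇒ 0x56007 (P1/RW1/US1/PS0)
  lvl1: tbl 0x56, slot 3 ⇒ 0x5A007 (P1/RW1/US1/PS0)
  lvl2: tbl 0x5A, slot 13 ⇒ 0x5E007 (P1/RW1/US1/PS0)
  ✓ 0x5E814  — 3 lookups
#4 VA=0x600000AF9 (r,user):
  lvl0: tbl 0x3C, slot 24 ⇒ 0x62087 (P1/RW1/US1/PS1)
  ✓ 0x62AF9 (huge @L0)  — 1 lookups

TLB: [["0x78060D", "0x5E"], ["0x600000", "0x62"]]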